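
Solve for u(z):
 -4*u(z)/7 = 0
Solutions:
 u(z) = 0


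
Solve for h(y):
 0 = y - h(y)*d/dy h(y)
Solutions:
 h(y) = -sqrt(C1 + y^2)
 h(y) = sqrt(C1 + y^2)


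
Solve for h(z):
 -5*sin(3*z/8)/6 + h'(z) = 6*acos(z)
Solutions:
 h(z) = C1 + 6*z*acos(z) - 6*sqrt(1 - z^2) - 20*cos(3*z/8)/9


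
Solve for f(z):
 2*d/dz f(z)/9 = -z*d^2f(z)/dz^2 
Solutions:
 f(z) = C1 + C2*z^(7/9)


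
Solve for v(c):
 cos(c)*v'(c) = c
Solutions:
 v(c) = C1 + Integral(c/cos(c), c)


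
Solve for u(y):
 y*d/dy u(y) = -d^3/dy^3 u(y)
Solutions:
 u(y) = C1 + Integral(C2*airyai(-y) + C3*airybi(-y), y)


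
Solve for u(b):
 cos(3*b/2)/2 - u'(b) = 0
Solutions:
 u(b) = C1 + sin(3*b/2)/3


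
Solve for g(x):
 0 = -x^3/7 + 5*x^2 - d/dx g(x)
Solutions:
 g(x) = C1 - x^4/28 + 5*x^3/3


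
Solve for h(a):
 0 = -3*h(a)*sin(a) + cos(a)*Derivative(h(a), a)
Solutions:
 h(a) = C1/cos(a)^3


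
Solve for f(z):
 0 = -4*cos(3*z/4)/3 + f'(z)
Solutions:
 f(z) = C1 + 16*sin(3*z/4)/9


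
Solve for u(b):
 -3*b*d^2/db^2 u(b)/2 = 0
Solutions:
 u(b) = C1 + C2*b


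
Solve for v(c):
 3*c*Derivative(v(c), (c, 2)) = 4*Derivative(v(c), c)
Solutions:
 v(c) = C1 + C2*c^(7/3)


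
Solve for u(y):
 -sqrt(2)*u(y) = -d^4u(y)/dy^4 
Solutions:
 u(y) = C1*exp(-2^(1/8)*y) + C2*exp(2^(1/8)*y) + C3*sin(2^(1/8)*y) + C4*cos(2^(1/8)*y)


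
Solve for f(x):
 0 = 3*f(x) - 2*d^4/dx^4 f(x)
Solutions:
 f(x) = C1*exp(-2^(3/4)*3^(1/4)*x/2) + C2*exp(2^(3/4)*3^(1/4)*x/2) + C3*sin(2^(3/4)*3^(1/4)*x/2) + C4*cos(2^(3/4)*3^(1/4)*x/2)


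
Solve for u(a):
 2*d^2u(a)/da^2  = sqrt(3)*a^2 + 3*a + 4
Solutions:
 u(a) = C1 + C2*a + sqrt(3)*a^4/24 + a^3/4 + a^2


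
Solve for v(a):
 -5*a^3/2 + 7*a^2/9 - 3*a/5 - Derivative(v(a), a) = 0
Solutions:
 v(a) = C1 - 5*a^4/8 + 7*a^3/27 - 3*a^2/10


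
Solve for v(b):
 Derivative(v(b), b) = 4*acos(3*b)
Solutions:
 v(b) = C1 + 4*b*acos(3*b) - 4*sqrt(1 - 9*b^2)/3


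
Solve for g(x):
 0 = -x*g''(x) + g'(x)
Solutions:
 g(x) = C1 + C2*x^2


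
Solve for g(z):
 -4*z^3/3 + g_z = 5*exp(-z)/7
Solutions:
 g(z) = C1 + z^4/3 - 5*exp(-z)/7


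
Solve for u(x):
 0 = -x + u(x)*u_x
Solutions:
 u(x) = -sqrt(C1 + x^2)
 u(x) = sqrt(C1 + x^2)


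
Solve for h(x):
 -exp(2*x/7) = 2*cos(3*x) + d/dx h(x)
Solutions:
 h(x) = C1 - 7*exp(2*x/7)/2 - 2*sin(3*x)/3


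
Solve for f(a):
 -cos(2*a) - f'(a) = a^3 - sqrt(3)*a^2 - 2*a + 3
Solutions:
 f(a) = C1 - a^4/4 + sqrt(3)*a^3/3 + a^2 - 3*a - sin(2*a)/2


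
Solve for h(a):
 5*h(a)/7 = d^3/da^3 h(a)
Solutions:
 h(a) = C3*exp(5^(1/3)*7^(2/3)*a/7) + (C1*sin(sqrt(3)*5^(1/3)*7^(2/3)*a/14) + C2*cos(sqrt(3)*5^(1/3)*7^(2/3)*a/14))*exp(-5^(1/3)*7^(2/3)*a/14)


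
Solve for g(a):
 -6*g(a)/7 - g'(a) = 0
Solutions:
 g(a) = C1*exp(-6*a/7)


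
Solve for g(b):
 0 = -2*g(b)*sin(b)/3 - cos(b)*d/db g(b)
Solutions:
 g(b) = C1*cos(b)^(2/3)


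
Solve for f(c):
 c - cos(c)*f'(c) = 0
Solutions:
 f(c) = C1 + Integral(c/cos(c), c)


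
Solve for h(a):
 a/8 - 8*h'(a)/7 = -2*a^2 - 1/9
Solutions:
 h(a) = C1 + 7*a^3/12 + 7*a^2/128 + 7*a/72


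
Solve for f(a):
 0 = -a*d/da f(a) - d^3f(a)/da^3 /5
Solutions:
 f(a) = C1 + Integral(C2*airyai(-5^(1/3)*a) + C3*airybi(-5^(1/3)*a), a)


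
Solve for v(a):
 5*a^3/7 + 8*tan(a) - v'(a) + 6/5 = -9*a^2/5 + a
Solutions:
 v(a) = C1 + 5*a^4/28 + 3*a^3/5 - a^2/2 + 6*a/5 - 8*log(cos(a))


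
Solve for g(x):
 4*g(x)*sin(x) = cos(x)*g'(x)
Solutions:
 g(x) = C1/cos(x)^4


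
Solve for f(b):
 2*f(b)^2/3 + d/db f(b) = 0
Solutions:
 f(b) = 3/(C1 + 2*b)


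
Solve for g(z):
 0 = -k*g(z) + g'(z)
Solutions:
 g(z) = C1*exp(k*z)


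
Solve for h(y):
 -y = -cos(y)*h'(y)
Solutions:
 h(y) = C1 + Integral(y/cos(y), y)


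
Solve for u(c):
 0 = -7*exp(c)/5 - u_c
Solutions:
 u(c) = C1 - 7*exp(c)/5


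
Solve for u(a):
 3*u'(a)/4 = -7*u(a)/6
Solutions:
 u(a) = C1*exp(-14*a/9)


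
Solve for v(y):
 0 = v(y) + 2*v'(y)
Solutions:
 v(y) = C1*exp(-y/2)


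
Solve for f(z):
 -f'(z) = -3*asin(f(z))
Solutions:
 Integral(1/asin(_y), (_y, f(z))) = C1 + 3*z


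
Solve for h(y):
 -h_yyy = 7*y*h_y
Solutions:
 h(y) = C1 + Integral(C2*airyai(-7^(1/3)*y) + C3*airybi(-7^(1/3)*y), y)


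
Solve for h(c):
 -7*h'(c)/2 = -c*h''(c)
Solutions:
 h(c) = C1 + C2*c^(9/2)


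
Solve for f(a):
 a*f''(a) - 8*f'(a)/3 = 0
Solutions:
 f(a) = C1 + C2*a^(11/3)


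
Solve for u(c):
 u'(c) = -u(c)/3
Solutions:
 u(c) = C1*exp(-c/3)


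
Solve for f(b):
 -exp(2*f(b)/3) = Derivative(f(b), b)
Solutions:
 f(b) = 3*log(-sqrt(-1/(C1 - b))) - 3*log(2) + 3*log(6)/2
 f(b) = 3*log(-1/(C1 - b))/2 - 3*log(2) + 3*log(6)/2


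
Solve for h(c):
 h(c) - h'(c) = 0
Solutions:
 h(c) = C1*exp(c)


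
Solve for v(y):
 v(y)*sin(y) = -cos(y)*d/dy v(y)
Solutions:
 v(y) = C1*cos(y)


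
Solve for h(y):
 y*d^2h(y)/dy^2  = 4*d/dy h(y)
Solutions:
 h(y) = C1 + C2*y^5


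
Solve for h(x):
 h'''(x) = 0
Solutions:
 h(x) = C1 + C2*x + C3*x^2


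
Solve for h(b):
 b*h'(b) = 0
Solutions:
 h(b) = C1


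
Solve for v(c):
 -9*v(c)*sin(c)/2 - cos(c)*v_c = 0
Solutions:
 v(c) = C1*cos(c)^(9/2)


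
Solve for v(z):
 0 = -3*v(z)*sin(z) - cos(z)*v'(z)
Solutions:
 v(z) = C1*cos(z)^3


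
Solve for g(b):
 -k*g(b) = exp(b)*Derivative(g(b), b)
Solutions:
 g(b) = C1*exp(k*exp(-b))


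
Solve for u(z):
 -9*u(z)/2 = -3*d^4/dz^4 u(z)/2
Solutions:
 u(z) = C1*exp(-3^(1/4)*z) + C2*exp(3^(1/4)*z) + C3*sin(3^(1/4)*z) + C4*cos(3^(1/4)*z)


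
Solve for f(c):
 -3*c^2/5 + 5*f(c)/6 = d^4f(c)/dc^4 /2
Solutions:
 f(c) = C1*exp(-3^(3/4)*5^(1/4)*c/3) + C2*exp(3^(3/4)*5^(1/4)*c/3) + C3*sin(3^(3/4)*5^(1/4)*c/3) + C4*cos(3^(3/4)*5^(1/4)*c/3) + 18*c^2/25


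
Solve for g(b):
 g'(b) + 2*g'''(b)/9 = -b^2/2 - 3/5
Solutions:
 g(b) = C1 + C2*sin(3*sqrt(2)*b/2) + C3*cos(3*sqrt(2)*b/2) - b^3/6 - 17*b/45


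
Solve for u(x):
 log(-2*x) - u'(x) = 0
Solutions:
 u(x) = C1 + x*log(-x) + x*(-1 + log(2))


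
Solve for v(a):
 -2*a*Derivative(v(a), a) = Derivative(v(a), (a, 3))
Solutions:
 v(a) = C1 + Integral(C2*airyai(-2^(1/3)*a) + C3*airybi(-2^(1/3)*a), a)


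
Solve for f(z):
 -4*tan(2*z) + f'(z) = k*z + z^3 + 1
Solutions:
 f(z) = C1 + k*z^2/2 + z^4/4 + z - 2*log(cos(2*z))


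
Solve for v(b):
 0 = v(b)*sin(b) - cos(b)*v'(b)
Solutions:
 v(b) = C1/cos(b)


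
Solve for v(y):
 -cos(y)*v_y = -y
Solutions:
 v(y) = C1 + Integral(y/cos(y), y)


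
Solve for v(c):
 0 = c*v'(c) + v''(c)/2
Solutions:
 v(c) = C1 + C2*erf(c)


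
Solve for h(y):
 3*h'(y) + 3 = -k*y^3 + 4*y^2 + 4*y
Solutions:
 h(y) = C1 - k*y^4/12 + 4*y^3/9 + 2*y^2/3 - y


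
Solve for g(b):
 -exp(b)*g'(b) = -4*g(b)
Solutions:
 g(b) = C1*exp(-4*exp(-b))


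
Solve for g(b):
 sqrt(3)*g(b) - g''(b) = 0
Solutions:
 g(b) = C1*exp(-3^(1/4)*b) + C2*exp(3^(1/4)*b)


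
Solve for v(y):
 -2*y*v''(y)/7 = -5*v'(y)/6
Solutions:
 v(y) = C1 + C2*y^(47/12)


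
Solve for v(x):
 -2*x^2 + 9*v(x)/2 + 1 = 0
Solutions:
 v(x) = 4*x^2/9 - 2/9


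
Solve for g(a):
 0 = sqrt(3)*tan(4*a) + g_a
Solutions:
 g(a) = C1 + sqrt(3)*log(cos(4*a))/4


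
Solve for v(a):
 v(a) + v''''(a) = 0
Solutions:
 v(a) = (C1*sin(sqrt(2)*a/2) + C2*cos(sqrt(2)*a/2))*exp(-sqrt(2)*a/2) + (C3*sin(sqrt(2)*a/2) + C4*cos(sqrt(2)*a/2))*exp(sqrt(2)*a/2)


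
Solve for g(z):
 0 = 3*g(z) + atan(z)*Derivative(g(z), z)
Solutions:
 g(z) = C1*exp(-3*Integral(1/atan(z), z))


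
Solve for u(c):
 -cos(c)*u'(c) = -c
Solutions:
 u(c) = C1 + Integral(c/cos(c), c)


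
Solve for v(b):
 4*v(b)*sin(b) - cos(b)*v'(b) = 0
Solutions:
 v(b) = C1/cos(b)^4


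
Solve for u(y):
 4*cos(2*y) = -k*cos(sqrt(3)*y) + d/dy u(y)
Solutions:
 u(y) = C1 + sqrt(3)*k*sin(sqrt(3)*y)/3 + 2*sin(2*y)


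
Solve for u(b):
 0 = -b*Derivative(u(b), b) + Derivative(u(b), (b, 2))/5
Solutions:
 u(b) = C1 + C2*erfi(sqrt(10)*b/2)


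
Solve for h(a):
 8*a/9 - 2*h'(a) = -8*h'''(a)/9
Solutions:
 h(a) = C1 + C2*exp(-3*a/2) + C3*exp(3*a/2) + 2*a^2/9


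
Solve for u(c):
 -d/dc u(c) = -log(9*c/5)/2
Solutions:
 u(c) = C1 + c*log(c)/2 - c*log(5)/2 - c/2 + c*log(3)


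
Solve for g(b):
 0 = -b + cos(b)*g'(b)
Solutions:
 g(b) = C1 + Integral(b/cos(b), b)


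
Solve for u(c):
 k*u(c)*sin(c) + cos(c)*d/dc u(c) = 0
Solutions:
 u(c) = C1*exp(k*log(cos(c)))


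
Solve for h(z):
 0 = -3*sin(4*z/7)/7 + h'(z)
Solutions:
 h(z) = C1 - 3*cos(4*z/7)/4


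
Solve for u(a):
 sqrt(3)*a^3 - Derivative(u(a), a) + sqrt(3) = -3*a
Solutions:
 u(a) = C1 + sqrt(3)*a^4/4 + 3*a^2/2 + sqrt(3)*a


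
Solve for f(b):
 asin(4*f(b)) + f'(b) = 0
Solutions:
 Integral(1/asin(4*_y), (_y, f(b))) = C1 - b


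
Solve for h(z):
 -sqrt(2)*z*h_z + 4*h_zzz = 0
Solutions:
 h(z) = C1 + Integral(C2*airyai(sqrt(2)*z/2) + C3*airybi(sqrt(2)*z/2), z)


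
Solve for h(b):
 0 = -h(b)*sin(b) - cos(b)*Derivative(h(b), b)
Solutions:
 h(b) = C1*cos(b)


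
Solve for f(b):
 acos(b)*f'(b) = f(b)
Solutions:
 f(b) = C1*exp(Integral(1/acos(b), b))


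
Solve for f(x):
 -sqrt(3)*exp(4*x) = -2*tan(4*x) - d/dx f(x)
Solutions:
 f(x) = C1 + sqrt(3)*exp(4*x)/4 + log(cos(4*x))/2


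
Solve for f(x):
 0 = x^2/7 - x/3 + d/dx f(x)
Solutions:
 f(x) = C1 - x^3/21 + x^2/6


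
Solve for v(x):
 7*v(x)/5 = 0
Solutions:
 v(x) = 0


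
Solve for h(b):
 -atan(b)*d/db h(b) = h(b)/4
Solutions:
 h(b) = C1*exp(-Integral(1/atan(b), b)/4)


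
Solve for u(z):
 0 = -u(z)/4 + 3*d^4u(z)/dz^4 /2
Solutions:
 u(z) = C1*exp(-6^(3/4)*z/6) + C2*exp(6^(3/4)*z/6) + C3*sin(6^(3/4)*z/6) + C4*cos(6^(3/4)*z/6)


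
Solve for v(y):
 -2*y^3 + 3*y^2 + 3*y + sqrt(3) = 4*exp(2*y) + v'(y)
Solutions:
 v(y) = C1 - y^4/2 + y^3 + 3*y^2/2 + sqrt(3)*y - 2*exp(2*y)


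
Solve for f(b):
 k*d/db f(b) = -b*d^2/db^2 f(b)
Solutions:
 f(b) = C1 + b^(1 - re(k))*(C2*sin(log(b)*Abs(im(k))) + C3*cos(log(b)*im(k)))


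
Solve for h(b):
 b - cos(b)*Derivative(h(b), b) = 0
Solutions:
 h(b) = C1 + Integral(b/cos(b), b)


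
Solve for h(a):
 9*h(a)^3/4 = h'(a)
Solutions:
 h(a) = -sqrt(2)*sqrt(-1/(C1 + 9*a))
 h(a) = sqrt(2)*sqrt(-1/(C1 + 9*a))


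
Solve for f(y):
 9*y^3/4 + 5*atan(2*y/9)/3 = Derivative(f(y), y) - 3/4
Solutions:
 f(y) = C1 + 9*y^4/16 + 5*y*atan(2*y/9)/3 + 3*y/4 - 15*log(4*y^2 + 81)/4


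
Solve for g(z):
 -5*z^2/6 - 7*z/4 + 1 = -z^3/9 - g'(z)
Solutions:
 g(z) = C1 - z^4/36 + 5*z^3/18 + 7*z^2/8 - z


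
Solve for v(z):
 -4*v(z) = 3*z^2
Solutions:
 v(z) = -3*z^2/4


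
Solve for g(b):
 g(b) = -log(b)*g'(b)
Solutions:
 g(b) = C1*exp(-li(b))


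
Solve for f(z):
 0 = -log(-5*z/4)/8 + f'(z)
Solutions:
 f(z) = C1 + z*log(-z)/8 + z*(-2*log(2) - 1 + log(5))/8


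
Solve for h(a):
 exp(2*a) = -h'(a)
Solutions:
 h(a) = C1 - exp(2*a)/2


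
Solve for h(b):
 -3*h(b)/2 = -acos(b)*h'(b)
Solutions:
 h(b) = C1*exp(3*Integral(1/acos(b), b)/2)


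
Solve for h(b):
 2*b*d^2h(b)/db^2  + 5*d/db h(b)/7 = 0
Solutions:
 h(b) = C1 + C2*b^(9/14)


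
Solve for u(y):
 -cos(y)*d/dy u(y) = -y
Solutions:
 u(y) = C1 + Integral(y/cos(y), y)


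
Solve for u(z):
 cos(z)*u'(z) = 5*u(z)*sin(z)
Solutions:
 u(z) = C1/cos(z)^5


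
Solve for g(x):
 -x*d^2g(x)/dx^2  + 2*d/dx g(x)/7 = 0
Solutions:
 g(x) = C1 + C2*x^(9/7)


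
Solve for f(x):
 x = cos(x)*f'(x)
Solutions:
 f(x) = C1 + Integral(x/cos(x), x)


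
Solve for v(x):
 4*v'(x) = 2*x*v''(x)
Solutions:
 v(x) = C1 + C2*x^3


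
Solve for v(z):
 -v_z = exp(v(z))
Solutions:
 v(z) = log(1/(C1 + z))


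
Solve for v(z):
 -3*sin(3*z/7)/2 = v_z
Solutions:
 v(z) = C1 + 7*cos(3*z/7)/2


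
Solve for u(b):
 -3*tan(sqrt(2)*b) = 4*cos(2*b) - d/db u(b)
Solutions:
 u(b) = C1 - 3*sqrt(2)*log(cos(sqrt(2)*b))/2 + 2*sin(2*b)


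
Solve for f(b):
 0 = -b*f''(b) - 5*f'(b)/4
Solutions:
 f(b) = C1 + C2/b^(1/4)


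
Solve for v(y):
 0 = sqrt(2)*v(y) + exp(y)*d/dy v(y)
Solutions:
 v(y) = C1*exp(sqrt(2)*exp(-y))


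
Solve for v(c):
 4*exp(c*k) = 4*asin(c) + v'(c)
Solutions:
 v(c) = C1 - 4*c*asin(c) - 4*sqrt(1 - c^2) + 4*Piecewise((exp(c*k)/k, Ne(k, 0)), (c, True))


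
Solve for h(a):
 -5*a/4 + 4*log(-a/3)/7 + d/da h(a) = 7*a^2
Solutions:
 h(a) = C1 + 7*a^3/3 + 5*a^2/8 - 4*a*log(-a)/7 + 4*a*(1 + log(3))/7


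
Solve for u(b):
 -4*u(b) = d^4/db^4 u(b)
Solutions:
 u(b) = (C1*sin(b) + C2*cos(b))*exp(-b) + (C3*sin(b) + C4*cos(b))*exp(b)


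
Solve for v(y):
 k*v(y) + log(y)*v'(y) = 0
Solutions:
 v(y) = C1*exp(-k*li(y))


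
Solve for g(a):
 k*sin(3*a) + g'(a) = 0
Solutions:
 g(a) = C1 + k*cos(3*a)/3


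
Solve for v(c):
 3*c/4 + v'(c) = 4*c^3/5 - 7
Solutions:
 v(c) = C1 + c^4/5 - 3*c^2/8 - 7*c


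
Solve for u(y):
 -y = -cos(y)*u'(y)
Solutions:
 u(y) = C1 + Integral(y/cos(y), y)


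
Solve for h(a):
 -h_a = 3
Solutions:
 h(a) = C1 - 3*a


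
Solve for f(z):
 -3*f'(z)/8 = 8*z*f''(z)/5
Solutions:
 f(z) = C1 + C2*z^(49/64)


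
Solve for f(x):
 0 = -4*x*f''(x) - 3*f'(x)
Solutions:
 f(x) = C1 + C2*x^(1/4)


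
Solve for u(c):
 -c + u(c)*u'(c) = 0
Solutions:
 u(c) = -sqrt(C1 + c^2)
 u(c) = sqrt(C1 + c^2)


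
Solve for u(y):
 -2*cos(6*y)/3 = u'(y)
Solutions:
 u(y) = C1 - sin(6*y)/9


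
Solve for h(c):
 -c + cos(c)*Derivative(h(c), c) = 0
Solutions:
 h(c) = C1 + Integral(c/cos(c), c)


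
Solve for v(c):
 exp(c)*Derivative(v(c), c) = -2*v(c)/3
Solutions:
 v(c) = C1*exp(2*exp(-c)/3)


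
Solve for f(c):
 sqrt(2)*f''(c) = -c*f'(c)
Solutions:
 f(c) = C1 + C2*erf(2^(1/4)*c/2)


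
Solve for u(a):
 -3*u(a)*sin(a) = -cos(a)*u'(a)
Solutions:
 u(a) = C1/cos(a)^3


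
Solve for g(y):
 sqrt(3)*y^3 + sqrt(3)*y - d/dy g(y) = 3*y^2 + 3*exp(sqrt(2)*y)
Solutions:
 g(y) = C1 + sqrt(3)*y^4/4 - y^3 + sqrt(3)*y^2/2 - 3*sqrt(2)*exp(sqrt(2)*y)/2


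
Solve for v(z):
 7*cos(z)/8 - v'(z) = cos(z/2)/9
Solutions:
 v(z) = C1 - 2*sin(z/2)/9 + 7*sin(z)/8


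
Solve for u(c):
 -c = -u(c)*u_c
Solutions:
 u(c) = -sqrt(C1 + c^2)
 u(c) = sqrt(C1 + c^2)


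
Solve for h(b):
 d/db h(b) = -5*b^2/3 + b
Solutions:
 h(b) = C1 - 5*b^3/9 + b^2/2


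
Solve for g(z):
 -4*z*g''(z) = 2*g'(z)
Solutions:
 g(z) = C1 + C2*sqrt(z)


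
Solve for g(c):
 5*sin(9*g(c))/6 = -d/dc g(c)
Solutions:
 g(c) = -acos((-C1 - exp(15*c))/(C1 - exp(15*c)))/9 + 2*pi/9
 g(c) = acos((-C1 - exp(15*c))/(C1 - exp(15*c)))/9


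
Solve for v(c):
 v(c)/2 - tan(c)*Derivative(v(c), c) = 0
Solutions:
 v(c) = C1*sqrt(sin(c))


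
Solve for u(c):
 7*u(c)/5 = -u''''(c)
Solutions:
 u(c) = (C1*sin(sqrt(2)*5^(3/4)*7^(1/4)*c/10) + C2*cos(sqrt(2)*5^(3/4)*7^(1/4)*c/10))*exp(-sqrt(2)*5^(3/4)*7^(1/4)*c/10) + (C3*sin(sqrt(2)*5^(3/4)*7^(1/4)*c/10) + C4*cos(sqrt(2)*5^(3/4)*7^(1/4)*c/10))*exp(sqrt(2)*5^(3/4)*7^(1/4)*c/10)


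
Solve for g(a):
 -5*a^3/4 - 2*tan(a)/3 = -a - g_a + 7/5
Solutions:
 g(a) = C1 + 5*a^4/16 - a^2/2 + 7*a/5 - 2*log(cos(a))/3


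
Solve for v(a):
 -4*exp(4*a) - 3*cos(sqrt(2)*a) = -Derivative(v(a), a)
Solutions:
 v(a) = C1 + exp(4*a) + 3*sqrt(2)*sin(sqrt(2)*a)/2


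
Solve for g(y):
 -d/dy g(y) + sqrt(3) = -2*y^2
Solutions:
 g(y) = C1 + 2*y^3/3 + sqrt(3)*y


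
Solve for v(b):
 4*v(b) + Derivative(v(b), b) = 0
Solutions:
 v(b) = C1*exp(-4*b)


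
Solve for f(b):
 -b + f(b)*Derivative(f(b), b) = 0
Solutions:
 f(b) = -sqrt(C1 + b^2)
 f(b) = sqrt(C1 + b^2)


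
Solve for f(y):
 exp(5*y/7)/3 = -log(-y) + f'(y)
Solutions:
 f(y) = C1 + y*log(-y) - y + 7*exp(5*y/7)/15


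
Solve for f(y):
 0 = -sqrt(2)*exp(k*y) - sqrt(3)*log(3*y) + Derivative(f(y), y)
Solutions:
 f(y) = C1 + sqrt(3)*y*log(y) + sqrt(3)*y*(-1 + log(3)) + Piecewise((sqrt(2)*exp(k*y)/k, Ne(k, 0)), (sqrt(2)*y, True))


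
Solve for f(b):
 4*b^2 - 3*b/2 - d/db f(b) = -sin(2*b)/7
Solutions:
 f(b) = C1 + 4*b^3/3 - 3*b^2/4 - cos(2*b)/14


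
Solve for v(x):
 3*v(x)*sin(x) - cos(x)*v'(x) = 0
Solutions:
 v(x) = C1/cos(x)^3


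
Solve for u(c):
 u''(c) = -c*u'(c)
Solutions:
 u(c) = C1 + C2*erf(sqrt(2)*c/2)


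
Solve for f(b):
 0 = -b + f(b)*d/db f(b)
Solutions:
 f(b) = -sqrt(C1 + b^2)
 f(b) = sqrt(C1 + b^2)


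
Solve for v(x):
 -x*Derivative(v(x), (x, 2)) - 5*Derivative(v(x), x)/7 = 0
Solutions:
 v(x) = C1 + C2*x^(2/7)


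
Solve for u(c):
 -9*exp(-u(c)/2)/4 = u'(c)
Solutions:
 u(c) = 2*log(C1 - 9*c/8)


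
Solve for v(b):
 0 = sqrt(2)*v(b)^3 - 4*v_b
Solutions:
 v(b) = -sqrt(2)*sqrt(-1/(C1 + sqrt(2)*b))
 v(b) = sqrt(2)*sqrt(-1/(C1 + sqrt(2)*b))


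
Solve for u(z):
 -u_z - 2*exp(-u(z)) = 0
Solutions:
 u(z) = log(C1 - 2*z)


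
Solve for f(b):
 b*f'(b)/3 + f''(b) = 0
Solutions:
 f(b) = C1 + C2*erf(sqrt(6)*b/6)


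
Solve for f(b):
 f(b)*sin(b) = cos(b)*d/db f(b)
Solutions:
 f(b) = C1/cos(b)


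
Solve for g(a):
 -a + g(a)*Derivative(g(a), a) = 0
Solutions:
 g(a) = -sqrt(C1 + a^2)
 g(a) = sqrt(C1 + a^2)


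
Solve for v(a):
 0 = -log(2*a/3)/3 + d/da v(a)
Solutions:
 v(a) = C1 + a*log(a)/3 - a*log(3)/3 - a/3 + a*log(2)/3


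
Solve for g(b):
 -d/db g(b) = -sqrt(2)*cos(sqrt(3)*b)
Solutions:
 g(b) = C1 + sqrt(6)*sin(sqrt(3)*b)/3


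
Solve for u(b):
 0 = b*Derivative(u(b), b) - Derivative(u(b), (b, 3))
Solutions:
 u(b) = C1 + Integral(C2*airyai(b) + C3*airybi(b), b)


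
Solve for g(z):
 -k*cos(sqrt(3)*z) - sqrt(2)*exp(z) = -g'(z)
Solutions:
 g(z) = C1 + sqrt(3)*k*sin(sqrt(3)*z)/3 + sqrt(2)*exp(z)


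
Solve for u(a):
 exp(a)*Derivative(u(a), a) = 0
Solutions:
 u(a) = C1


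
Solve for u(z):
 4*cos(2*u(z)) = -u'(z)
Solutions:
 u(z) = -asin((C1 + exp(16*z))/(C1 - exp(16*z)))/2 + pi/2
 u(z) = asin((C1 + exp(16*z))/(C1 - exp(16*z)))/2


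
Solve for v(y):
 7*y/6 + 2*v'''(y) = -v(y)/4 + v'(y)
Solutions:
 v(y) = C1*exp(y/2) + C2*exp(y*(-1 + sqrt(5))/4) + C3*exp(-y*(1 + sqrt(5))/4) - 14*y/3 - 56/3


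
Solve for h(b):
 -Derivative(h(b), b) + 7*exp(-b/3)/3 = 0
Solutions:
 h(b) = C1 - 7*exp(-b/3)


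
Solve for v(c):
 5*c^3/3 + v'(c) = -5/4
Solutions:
 v(c) = C1 - 5*c^4/12 - 5*c/4


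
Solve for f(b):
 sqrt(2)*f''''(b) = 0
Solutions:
 f(b) = C1 + C2*b + C3*b^2 + C4*b^3


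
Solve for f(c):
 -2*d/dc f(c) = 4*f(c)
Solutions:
 f(c) = C1*exp(-2*c)


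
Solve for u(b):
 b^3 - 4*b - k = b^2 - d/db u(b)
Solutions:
 u(b) = C1 - b^4/4 + b^3/3 + 2*b^2 + b*k


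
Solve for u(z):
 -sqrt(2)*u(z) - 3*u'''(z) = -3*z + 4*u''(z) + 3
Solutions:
 u(z) = C1*exp(z*(-16 + 32*2^(1/3)/(128 + 243*sqrt(2) + sqrt(-16384 + (128 + 243*sqrt(2))^2))^(1/3) + 2^(2/3)*(128 + 243*sqrt(2) + sqrt(-16384 + (128 + 243*sqrt(2))^2))^(1/3))/36)*sin(2^(1/3)*sqrt(3)*z*(-2^(1/3)*(128 + 243*sqrt(2) + 27*sqrt(-16384/729 + (128/27 + 9*sqrt(2))^2))^(1/3) + 32/(128 + 243*sqrt(2) + 27*sqrt(-16384/729 + (128/27 + 9*sqrt(2))^2))^(1/3))/36) + C2*exp(z*(-16 + 32*2^(1/3)/(128 + 243*sqrt(2) + sqrt(-16384 + (128 + 243*sqrt(2))^2))^(1/3) + 2^(2/3)*(128 + 243*sqrt(2) + sqrt(-16384 + (128 + 243*sqrt(2))^2))^(1/3))/36)*cos(2^(1/3)*sqrt(3)*z*(-2^(1/3)*(128 + 243*sqrt(2) + 27*sqrt(-16384/729 + (128/27 + 9*sqrt(2))^2))^(1/3) + 32/(128 + 243*sqrt(2) + 27*sqrt(-16384/729 + (128/27 + 9*sqrt(2))^2))^(1/3))/36) + C3*exp(-z*(32*2^(1/3)/(128 + 243*sqrt(2) + sqrt(-16384 + (128 + 243*sqrt(2))^2))^(1/3) + 8 + 2^(2/3)*(128 + 243*sqrt(2) + sqrt(-16384 + (128 + 243*sqrt(2))^2))^(1/3))/18) + 3*sqrt(2)*z/2 - 3*sqrt(2)/2


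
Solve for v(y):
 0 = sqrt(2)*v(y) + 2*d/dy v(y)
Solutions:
 v(y) = C1*exp(-sqrt(2)*y/2)


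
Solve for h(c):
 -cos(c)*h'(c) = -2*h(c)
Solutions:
 h(c) = C1*(sin(c) + 1)/(sin(c) - 1)


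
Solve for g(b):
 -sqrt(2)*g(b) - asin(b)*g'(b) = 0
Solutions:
 g(b) = C1*exp(-sqrt(2)*Integral(1/asin(b), b))


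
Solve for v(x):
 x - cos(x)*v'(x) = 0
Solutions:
 v(x) = C1 + Integral(x/cos(x), x)


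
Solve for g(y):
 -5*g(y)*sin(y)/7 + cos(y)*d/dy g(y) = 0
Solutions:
 g(y) = C1/cos(y)^(5/7)


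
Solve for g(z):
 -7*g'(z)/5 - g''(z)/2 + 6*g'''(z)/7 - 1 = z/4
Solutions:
 g(z) = C1 + C2*exp(7*z*(5 - sqrt(505))/120) + C3*exp(7*z*(5 + sqrt(505))/120) - 5*z^2/56 - 255*z/392


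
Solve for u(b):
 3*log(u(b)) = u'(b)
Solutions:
 li(u(b)) = C1 + 3*b


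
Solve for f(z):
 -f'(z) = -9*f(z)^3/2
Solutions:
 f(z) = -sqrt(-1/(C1 + 9*z))
 f(z) = sqrt(-1/(C1 + 9*z))


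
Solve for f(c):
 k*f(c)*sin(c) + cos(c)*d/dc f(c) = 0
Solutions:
 f(c) = C1*exp(k*log(cos(c)))


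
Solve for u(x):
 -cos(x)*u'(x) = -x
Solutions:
 u(x) = C1 + Integral(x/cos(x), x)


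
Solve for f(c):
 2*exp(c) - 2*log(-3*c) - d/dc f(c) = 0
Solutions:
 f(c) = C1 - 2*c*log(-c) + 2*c*(1 - log(3)) + 2*exp(c)


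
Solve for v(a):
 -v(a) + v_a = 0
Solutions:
 v(a) = C1*exp(a)


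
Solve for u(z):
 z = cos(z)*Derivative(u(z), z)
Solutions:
 u(z) = C1 + Integral(z/cos(z), z)


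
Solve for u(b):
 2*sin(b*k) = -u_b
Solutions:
 u(b) = C1 + 2*cos(b*k)/k


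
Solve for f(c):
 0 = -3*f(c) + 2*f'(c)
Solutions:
 f(c) = C1*exp(3*c/2)


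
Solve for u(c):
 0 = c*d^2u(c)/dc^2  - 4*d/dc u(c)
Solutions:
 u(c) = C1 + C2*c^5


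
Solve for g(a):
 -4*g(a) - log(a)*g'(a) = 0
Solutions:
 g(a) = C1*exp(-4*li(a))


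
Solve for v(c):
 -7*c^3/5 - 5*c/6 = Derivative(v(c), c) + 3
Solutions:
 v(c) = C1 - 7*c^4/20 - 5*c^2/12 - 3*c


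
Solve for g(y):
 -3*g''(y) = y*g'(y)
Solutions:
 g(y) = C1 + C2*erf(sqrt(6)*y/6)


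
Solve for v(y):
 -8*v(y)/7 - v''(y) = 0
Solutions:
 v(y) = C1*sin(2*sqrt(14)*y/7) + C2*cos(2*sqrt(14)*y/7)


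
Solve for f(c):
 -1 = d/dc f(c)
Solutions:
 f(c) = C1 - c


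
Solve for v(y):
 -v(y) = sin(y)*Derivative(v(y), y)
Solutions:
 v(y) = C1*sqrt(cos(y) + 1)/sqrt(cos(y) - 1)


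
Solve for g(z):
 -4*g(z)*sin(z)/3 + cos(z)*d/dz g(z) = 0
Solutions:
 g(z) = C1/cos(z)^(4/3)


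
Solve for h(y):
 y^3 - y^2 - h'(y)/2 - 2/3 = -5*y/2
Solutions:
 h(y) = C1 + y^4/2 - 2*y^3/3 + 5*y^2/2 - 4*y/3


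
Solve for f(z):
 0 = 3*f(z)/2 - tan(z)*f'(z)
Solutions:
 f(z) = C1*sin(z)^(3/2)


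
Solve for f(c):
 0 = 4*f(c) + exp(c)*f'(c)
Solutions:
 f(c) = C1*exp(4*exp(-c))


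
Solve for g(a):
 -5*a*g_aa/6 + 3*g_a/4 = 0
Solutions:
 g(a) = C1 + C2*a^(19/10)


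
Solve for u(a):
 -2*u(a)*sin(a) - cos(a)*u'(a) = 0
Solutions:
 u(a) = C1*cos(a)^2


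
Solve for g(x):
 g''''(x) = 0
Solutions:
 g(x) = C1 + C2*x + C3*x^2 + C4*x^3


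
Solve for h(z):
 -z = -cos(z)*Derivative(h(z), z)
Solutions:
 h(z) = C1 + Integral(z/cos(z), z)


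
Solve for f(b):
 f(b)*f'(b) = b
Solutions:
 f(b) = -sqrt(C1 + b^2)
 f(b) = sqrt(C1 + b^2)


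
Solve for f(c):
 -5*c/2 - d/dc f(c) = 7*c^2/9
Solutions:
 f(c) = C1 - 7*c^3/27 - 5*c^2/4


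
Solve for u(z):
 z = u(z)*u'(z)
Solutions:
 u(z) = -sqrt(C1 + z^2)
 u(z) = sqrt(C1 + z^2)


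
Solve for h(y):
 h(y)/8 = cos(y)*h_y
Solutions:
 h(y) = C1*(sin(y) + 1)^(1/16)/(sin(y) - 1)^(1/16)


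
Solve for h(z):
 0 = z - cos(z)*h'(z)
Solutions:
 h(z) = C1 + Integral(z/cos(z), z)


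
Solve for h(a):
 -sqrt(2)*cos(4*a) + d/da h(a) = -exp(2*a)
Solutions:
 h(a) = C1 - exp(2*a)/2 + sqrt(2)*sin(4*a)/4


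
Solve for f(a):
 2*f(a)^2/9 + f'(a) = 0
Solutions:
 f(a) = 9/(C1 + 2*a)


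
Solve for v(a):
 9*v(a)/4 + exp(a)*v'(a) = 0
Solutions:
 v(a) = C1*exp(9*exp(-a)/4)


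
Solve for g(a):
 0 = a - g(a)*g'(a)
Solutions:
 g(a) = -sqrt(C1 + a^2)
 g(a) = sqrt(C1 + a^2)


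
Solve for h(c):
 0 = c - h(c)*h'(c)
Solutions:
 h(c) = -sqrt(C1 + c^2)
 h(c) = sqrt(C1 + c^2)


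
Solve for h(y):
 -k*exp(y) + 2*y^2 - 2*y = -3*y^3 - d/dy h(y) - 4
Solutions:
 h(y) = C1 + k*exp(y) - 3*y^4/4 - 2*y^3/3 + y^2 - 4*y


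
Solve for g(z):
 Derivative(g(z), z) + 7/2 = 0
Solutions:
 g(z) = C1 - 7*z/2


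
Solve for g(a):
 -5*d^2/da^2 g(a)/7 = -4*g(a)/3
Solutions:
 g(a) = C1*exp(-2*sqrt(105)*a/15) + C2*exp(2*sqrt(105)*a/15)


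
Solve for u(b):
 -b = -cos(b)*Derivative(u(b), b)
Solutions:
 u(b) = C1 + Integral(b/cos(b), b)


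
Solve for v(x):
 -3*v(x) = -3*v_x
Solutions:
 v(x) = C1*exp(x)


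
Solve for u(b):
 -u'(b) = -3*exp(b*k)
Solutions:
 u(b) = C1 + 3*exp(b*k)/k


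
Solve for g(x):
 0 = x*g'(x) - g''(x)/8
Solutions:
 g(x) = C1 + C2*erfi(2*x)


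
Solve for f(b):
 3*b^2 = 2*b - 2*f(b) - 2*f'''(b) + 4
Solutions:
 f(b) = C3*exp(-b) - 3*b^2/2 + b + (C1*sin(sqrt(3)*b/2) + C2*cos(sqrt(3)*b/2))*exp(b/2) + 2


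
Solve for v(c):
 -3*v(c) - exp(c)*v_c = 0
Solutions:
 v(c) = C1*exp(3*exp(-c))


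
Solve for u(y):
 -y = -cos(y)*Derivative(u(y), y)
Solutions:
 u(y) = C1 + Integral(y/cos(y), y)


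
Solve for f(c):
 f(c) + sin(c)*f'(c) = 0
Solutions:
 f(c) = C1*sqrt(cos(c) + 1)/sqrt(cos(c) - 1)


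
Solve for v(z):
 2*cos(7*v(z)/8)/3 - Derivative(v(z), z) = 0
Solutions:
 -2*z/3 - 4*log(sin(7*v(z)/8) - 1)/7 + 4*log(sin(7*v(z)/8) + 1)/7 = C1


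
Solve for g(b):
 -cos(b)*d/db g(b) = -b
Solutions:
 g(b) = C1 + Integral(b/cos(b), b)


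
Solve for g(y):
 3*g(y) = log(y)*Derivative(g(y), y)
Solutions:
 g(y) = C1*exp(3*li(y))


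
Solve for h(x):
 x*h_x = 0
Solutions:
 h(x) = C1


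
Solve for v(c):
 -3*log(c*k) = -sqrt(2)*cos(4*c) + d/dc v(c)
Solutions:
 v(c) = C1 - 3*c*log(c*k) + 3*c + sqrt(2)*sin(4*c)/4


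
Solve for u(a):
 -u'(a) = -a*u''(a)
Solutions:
 u(a) = C1 + C2*a^2


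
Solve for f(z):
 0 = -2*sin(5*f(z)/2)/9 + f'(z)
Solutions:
 -2*z/9 + log(cos(5*f(z)/2) - 1)/5 - log(cos(5*f(z)/2) + 1)/5 = C1


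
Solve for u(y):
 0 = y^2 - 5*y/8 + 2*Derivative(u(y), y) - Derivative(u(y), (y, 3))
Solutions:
 u(y) = C1 + C2*exp(-sqrt(2)*y) + C3*exp(sqrt(2)*y) - y^3/6 + 5*y^2/32 - y/2


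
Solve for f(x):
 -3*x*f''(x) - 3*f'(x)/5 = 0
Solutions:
 f(x) = C1 + C2*x^(4/5)


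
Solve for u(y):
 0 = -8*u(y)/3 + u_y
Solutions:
 u(y) = C1*exp(8*y/3)


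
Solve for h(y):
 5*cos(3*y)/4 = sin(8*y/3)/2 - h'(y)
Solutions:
 h(y) = C1 - 5*sin(3*y)/12 - 3*cos(8*y/3)/16


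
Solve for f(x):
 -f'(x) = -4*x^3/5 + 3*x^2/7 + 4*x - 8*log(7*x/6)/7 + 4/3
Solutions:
 f(x) = C1 + x^4/5 - x^3/7 - 2*x^2 + 8*x*log(x)/7 - 52*x/21 - 8*x*log(6)/7 + 8*x*log(7)/7


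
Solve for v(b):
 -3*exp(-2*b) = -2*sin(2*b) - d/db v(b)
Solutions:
 v(b) = C1 + cos(2*b) - 3*exp(-2*b)/2


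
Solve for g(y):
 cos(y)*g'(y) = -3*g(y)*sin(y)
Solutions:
 g(y) = C1*cos(y)^3


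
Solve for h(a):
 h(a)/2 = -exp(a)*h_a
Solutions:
 h(a) = C1*exp(exp(-a)/2)


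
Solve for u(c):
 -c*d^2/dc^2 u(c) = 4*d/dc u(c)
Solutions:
 u(c) = C1 + C2/c^3


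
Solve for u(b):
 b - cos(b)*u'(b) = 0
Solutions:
 u(b) = C1 + Integral(b/cos(b), b)


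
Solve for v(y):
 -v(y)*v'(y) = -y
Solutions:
 v(y) = -sqrt(C1 + y^2)
 v(y) = sqrt(C1 + y^2)


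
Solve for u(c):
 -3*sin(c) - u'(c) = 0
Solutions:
 u(c) = C1 + 3*cos(c)


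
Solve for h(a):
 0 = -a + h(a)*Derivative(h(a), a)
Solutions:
 h(a) = -sqrt(C1 + a^2)
 h(a) = sqrt(C1 + a^2)


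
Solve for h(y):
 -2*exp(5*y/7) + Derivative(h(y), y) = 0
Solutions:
 h(y) = C1 + 14*exp(5*y/7)/5


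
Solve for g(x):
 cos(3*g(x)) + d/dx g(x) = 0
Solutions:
 g(x) = -asin((C1 + exp(6*x))/(C1 - exp(6*x)))/3 + pi/3
 g(x) = asin((C1 + exp(6*x))/(C1 - exp(6*x)))/3


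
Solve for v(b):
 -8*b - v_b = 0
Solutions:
 v(b) = C1 - 4*b^2


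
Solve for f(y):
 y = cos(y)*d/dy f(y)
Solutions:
 f(y) = C1 + Integral(y/cos(y), y)


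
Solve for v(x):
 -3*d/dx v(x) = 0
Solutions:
 v(x) = C1


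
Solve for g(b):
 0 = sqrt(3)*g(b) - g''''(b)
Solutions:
 g(b) = C1*exp(-3^(1/8)*b) + C2*exp(3^(1/8)*b) + C3*sin(3^(1/8)*b) + C4*cos(3^(1/8)*b)


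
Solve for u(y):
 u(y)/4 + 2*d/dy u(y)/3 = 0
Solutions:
 u(y) = C1*exp(-3*y/8)


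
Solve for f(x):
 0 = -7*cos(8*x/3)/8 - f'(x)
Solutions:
 f(x) = C1 - 21*sin(8*x/3)/64


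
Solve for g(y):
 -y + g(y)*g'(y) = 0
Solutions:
 g(y) = -sqrt(C1 + y^2)
 g(y) = sqrt(C1 + y^2)


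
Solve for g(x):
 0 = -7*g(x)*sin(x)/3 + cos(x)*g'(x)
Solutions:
 g(x) = C1/cos(x)^(7/3)


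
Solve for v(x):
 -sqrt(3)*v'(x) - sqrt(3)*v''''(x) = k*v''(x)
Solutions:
 v(x) = C1 + C2*exp(2^(1/3)*x*(2*sqrt(3)*k/(sqrt(3)*sqrt(4*sqrt(3)*k^3 + 243) + 27)^(1/3) - 2^(1/3)*(sqrt(3)*sqrt(4*sqrt(3)*k^3 + 243) + 27)^(1/3))/6) + C3*exp(2^(1/3)*x*(8*sqrt(3)*k/((-1 + sqrt(3)*I)*(sqrt(3)*sqrt(4*sqrt(3)*k^3 + 243) + 27)^(1/3)) + 2^(1/3)*(sqrt(3)*sqrt(4*sqrt(3)*k^3 + 243) + 27)^(1/3) - 2^(1/3)*sqrt(3)*I*(sqrt(3)*sqrt(4*sqrt(3)*k^3 + 243) + 27)^(1/3))/12) + C4*exp(2^(1/3)*x*(-8*sqrt(3)*k/((1 + sqrt(3)*I)*(sqrt(3)*sqrt(4*sqrt(3)*k^3 + 243) + 27)^(1/3)) + 2^(1/3)*(sqrt(3)*sqrt(4*sqrt(3)*k^3 + 243) + 27)^(1/3) + 2^(1/3)*sqrt(3)*I*(sqrt(3)*sqrt(4*sqrt(3)*k^3 + 243) + 27)^(1/3))/12)


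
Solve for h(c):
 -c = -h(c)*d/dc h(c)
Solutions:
 h(c) = -sqrt(C1 + c^2)
 h(c) = sqrt(C1 + c^2)


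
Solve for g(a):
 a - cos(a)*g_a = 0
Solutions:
 g(a) = C1 + Integral(a/cos(a), a)


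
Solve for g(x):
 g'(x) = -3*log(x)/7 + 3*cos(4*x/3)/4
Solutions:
 g(x) = C1 - 3*x*log(x)/7 + 3*x/7 + 9*sin(4*x/3)/16


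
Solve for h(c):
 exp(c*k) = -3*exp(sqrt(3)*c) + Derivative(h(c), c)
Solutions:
 h(c) = C1 + sqrt(3)*exp(sqrt(3)*c) + exp(c*k)/k


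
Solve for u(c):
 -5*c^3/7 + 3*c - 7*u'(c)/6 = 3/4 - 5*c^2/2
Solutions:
 u(c) = C1 - 15*c^4/98 + 5*c^3/7 + 9*c^2/7 - 9*c/14


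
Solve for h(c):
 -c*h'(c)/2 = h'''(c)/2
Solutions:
 h(c) = C1 + Integral(C2*airyai(-c) + C3*airybi(-c), c)


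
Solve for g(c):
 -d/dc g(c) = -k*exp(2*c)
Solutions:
 g(c) = C1 + k*exp(2*c)/2


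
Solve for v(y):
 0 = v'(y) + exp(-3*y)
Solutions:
 v(y) = C1 + exp(-3*y)/3


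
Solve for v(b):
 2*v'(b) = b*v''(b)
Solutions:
 v(b) = C1 + C2*b^3


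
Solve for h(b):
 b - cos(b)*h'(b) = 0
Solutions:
 h(b) = C1 + Integral(b/cos(b), b)


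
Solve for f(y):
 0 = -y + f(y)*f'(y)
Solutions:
 f(y) = -sqrt(C1 + y^2)
 f(y) = sqrt(C1 + y^2)


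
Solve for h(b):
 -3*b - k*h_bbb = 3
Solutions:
 h(b) = C1 + C2*b + C3*b^2 - b^4/(8*k) - b^3/(2*k)


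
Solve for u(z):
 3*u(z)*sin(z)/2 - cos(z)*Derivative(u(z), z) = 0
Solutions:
 u(z) = C1/cos(z)^(3/2)


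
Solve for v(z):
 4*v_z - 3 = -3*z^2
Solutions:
 v(z) = C1 - z^3/4 + 3*z/4


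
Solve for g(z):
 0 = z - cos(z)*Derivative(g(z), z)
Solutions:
 g(z) = C1 + Integral(z/cos(z), z)


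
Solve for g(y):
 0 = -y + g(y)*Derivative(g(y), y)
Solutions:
 g(y) = -sqrt(C1 + y^2)
 g(y) = sqrt(C1 + y^2)


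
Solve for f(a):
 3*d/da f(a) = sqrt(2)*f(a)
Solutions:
 f(a) = C1*exp(sqrt(2)*a/3)


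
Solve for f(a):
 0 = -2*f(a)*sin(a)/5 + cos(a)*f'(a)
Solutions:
 f(a) = C1/cos(a)^(2/5)


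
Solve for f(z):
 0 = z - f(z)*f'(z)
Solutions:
 f(z) = -sqrt(C1 + z^2)
 f(z) = sqrt(C1 + z^2)


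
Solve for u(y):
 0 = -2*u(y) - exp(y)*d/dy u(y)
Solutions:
 u(y) = C1*exp(2*exp(-y))


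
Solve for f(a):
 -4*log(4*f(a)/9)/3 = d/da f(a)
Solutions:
 3*Integral(1/(log(_y) - 2*log(3) + 2*log(2)), (_y, f(a)))/4 = C1 - a


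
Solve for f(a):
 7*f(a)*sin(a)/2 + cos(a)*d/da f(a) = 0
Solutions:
 f(a) = C1*cos(a)^(7/2)


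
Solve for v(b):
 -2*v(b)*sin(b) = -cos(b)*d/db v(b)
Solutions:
 v(b) = C1/cos(b)^2


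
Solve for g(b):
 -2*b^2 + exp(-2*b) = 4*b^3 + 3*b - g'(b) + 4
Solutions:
 g(b) = C1 + b^4 + 2*b^3/3 + 3*b^2/2 + 4*b + exp(-2*b)/2


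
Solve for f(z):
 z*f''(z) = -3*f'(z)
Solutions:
 f(z) = C1 + C2/z^2


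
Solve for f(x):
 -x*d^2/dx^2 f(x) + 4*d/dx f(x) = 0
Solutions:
 f(x) = C1 + C2*x^5


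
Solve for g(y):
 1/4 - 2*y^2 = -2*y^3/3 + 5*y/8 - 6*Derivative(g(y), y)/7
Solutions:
 g(y) = C1 - 7*y^4/36 + 7*y^3/9 + 35*y^2/96 - 7*y/24


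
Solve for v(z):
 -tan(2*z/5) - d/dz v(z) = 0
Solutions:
 v(z) = C1 + 5*log(cos(2*z/5))/2


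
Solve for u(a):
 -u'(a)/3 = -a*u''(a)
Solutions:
 u(a) = C1 + C2*a^(4/3)


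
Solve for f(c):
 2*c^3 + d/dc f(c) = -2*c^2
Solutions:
 f(c) = C1 - c^4/2 - 2*c^3/3


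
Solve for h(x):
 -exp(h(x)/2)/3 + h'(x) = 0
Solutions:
 h(x) = 2*log(-1/(C1 + x)) + 2*log(6)


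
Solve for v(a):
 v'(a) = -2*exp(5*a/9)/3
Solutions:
 v(a) = C1 - 6*exp(5*a/9)/5


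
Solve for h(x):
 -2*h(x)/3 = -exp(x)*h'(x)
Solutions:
 h(x) = C1*exp(-2*exp(-x)/3)


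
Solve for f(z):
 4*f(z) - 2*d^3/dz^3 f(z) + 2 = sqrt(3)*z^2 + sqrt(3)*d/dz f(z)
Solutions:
 f(z) = C1*exp(z*(-6*(1 + sqrt(sqrt(3)/72 + 1))^(1/3) + sqrt(3)/(1 + sqrt(sqrt(3)/72 + 1))^(1/3))/12)*sin(z*((1 + sqrt(sqrt(3)/72 + 1))^(-1/3) + 2*sqrt(3)*(1 + sqrt(sqrt(3)/72 + 1))^(1/3))/4) + C2*exp(z*(-6*(1 + sqrt(sqrt(3)/72 + 1))^(1/3) + sqrt(3)/(1 + sqrt(sqrt(3)/72 + 1))^(1/3))/12)*cos(z*((1 + sqrt(sqrt(3)/72 + 1))^(-1/3) + 2*sqrt(3)*(1 + sqrt(sqrt(3)/72 + 1))^(1/3))/4) + C3*exp(z*(-sqrt(3)/(6*(1 + sqrt(sqrt(3)/72 + 1))^(1/3)) + (1 + sqrt(sqrt(3)/72 + 1))^(1/3))) + sqrt(3)*z^2/4 + 3*z/8 - 1/2 + 3*sqrt(3)/32


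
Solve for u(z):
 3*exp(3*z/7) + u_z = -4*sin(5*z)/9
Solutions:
 u(z) = C1 - 7*exp(3*z/7) + 4*cos(5*z)/45


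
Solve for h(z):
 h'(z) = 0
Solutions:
 h(z) = C1


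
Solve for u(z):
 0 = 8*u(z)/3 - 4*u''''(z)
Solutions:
 u(z) = C1*exp(-2^(1/4)*3^(3/4)*z/3) + C2*exp(2^(1/4)*3^(3/4)*z/3) + C3*sin(2^(1/4)*3^(3/4)*z/3) + C4*cos(2^(1/4)*3^(3/4)*z/3)


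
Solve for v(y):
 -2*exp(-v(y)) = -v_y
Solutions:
 v(y) = log(C1 + 2*y)


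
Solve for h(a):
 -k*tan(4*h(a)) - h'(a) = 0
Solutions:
 h(a) = -asin(C1*exp(-4*a*k))/4 + pi/4
 h(a) = asin(C1*exp(-4*a*k))/4


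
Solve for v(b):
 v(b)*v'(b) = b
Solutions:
 v(b) = -sqrt(C1 + b^2)
 v(b) = sqrt(C1 + b^2)


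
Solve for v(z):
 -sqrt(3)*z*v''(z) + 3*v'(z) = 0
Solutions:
 v(z) = C1 + C2*z^(1 + sqrt(3))


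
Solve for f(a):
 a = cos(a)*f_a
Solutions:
 f(a) = C1 + Integral(a/cos(a), a)


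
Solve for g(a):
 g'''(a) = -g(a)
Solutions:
 g(a) = C3*exp(-a) + (C1*sin(sqrt(3)*a/2) + C2*cos(sqrt(3)*a/2))*exp(a/2)


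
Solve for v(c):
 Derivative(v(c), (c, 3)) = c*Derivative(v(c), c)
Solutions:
 v(c) = C1 + Integral(C2*airyai(c) + C3*airybi(c), c)


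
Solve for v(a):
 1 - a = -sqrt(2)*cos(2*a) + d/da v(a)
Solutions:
 v(a) = C1 - a^2/2 + a + sqrt(2)*sin(2*a)/2


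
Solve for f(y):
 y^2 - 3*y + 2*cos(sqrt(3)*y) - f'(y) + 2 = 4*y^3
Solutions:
 f(y) = C1 - y^4 + y^3/3 - 3*y^2/2 + 2*y + 2*sqrt(3)*sin(sqrt(3)*y)/3


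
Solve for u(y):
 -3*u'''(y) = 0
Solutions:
 u(y) = C1 + C2*y + C3*y^2


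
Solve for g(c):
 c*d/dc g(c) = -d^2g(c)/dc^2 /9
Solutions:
 g(c) = C1 + C2*erf(3*sqrt(2)*c/2)


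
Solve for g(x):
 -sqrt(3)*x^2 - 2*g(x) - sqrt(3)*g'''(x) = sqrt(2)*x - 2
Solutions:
 g(x) = C3*exp(-2^(1/3)*3^(5/6)*x/3) - sqrt(3)*x^2/2 - sqrt(2)*x/2 + (C1*sin(6^(1/3)*x/2) + C2*cos(6^(1/3)*x/2))*exp(2^(1/3)*3^(5/6)*x/6) + 1


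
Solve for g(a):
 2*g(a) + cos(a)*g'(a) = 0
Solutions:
 g(a) = C1*(sin(a) - 1)/(sin(a) + 1)


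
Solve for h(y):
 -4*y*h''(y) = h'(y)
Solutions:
 h(y) = C1 + C2*y^(3/4)


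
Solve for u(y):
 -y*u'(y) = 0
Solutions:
 u(y) = C1


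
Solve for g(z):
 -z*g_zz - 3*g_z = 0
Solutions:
 g(z) = C1 + C2/z^2


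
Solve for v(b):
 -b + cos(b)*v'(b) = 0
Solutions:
 v(b) = C1 + Integral(b/cos(b), b)


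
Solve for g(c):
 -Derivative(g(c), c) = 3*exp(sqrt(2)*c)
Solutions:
 g(c) = C1 - 3*sqrt(2)*exp(sqrt(2)*c)/2


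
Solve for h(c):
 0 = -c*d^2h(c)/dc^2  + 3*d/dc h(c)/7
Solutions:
 h(c) = C1 + C2*c^(10/7)


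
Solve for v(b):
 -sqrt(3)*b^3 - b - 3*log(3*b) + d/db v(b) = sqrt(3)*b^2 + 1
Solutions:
 v(b) = C1 + sqrt(3)*b^4/4 + sqrt(3)*b^3/3 + b^2/2 + 3*b*log(b) - 2*b + b*log(27)


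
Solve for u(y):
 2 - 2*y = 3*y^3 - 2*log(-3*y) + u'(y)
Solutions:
 u(y) = C1 - 3*y^4/4 - y^2 + 2*y*log(-y) + 2*y*log(3)


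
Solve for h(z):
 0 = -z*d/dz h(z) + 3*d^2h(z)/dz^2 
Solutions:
 h(z) = C1 + C2*erfi(sqrt(6)*z/6)


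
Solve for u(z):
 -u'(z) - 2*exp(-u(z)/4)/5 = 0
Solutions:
 u(z) = 4*log(C1 - z/10)


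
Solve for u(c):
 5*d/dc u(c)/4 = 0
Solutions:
 u(c) = C1


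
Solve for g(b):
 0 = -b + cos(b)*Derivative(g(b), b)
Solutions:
 g(b) = C1 + Integral(b/cos(b), b)


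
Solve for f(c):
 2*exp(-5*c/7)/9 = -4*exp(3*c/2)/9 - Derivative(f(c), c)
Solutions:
 f(c) = C1 - 8*exp(3*c/2)/27 + 14*exp(-5*c/7)/45


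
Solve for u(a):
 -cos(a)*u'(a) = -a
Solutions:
 u(a) = C1 + Integral(a/cos(a), a)


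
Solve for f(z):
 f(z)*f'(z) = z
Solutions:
 f(z) = -sqrt(C1 + z^2)
 f(z) = sqrt(C1 + z^2)


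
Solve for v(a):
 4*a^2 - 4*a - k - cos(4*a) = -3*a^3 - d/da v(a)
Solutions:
 v(a) = C1 - 3*a^4/4 - 4*a^3/3 + 2*a^2 + a*k + sin(4*a)/4


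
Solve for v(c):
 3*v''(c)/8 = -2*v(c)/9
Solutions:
 v(c) = C1*sin(4*sqrt(3)*c/9) + C2*cos(4*sqrt(3)*c/9)


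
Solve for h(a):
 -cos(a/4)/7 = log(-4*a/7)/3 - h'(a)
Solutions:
 h(a) = C1 + a*log(-a)/3 - a*log(7) - a/3 + 2*a*log(14)/3 + 4*sin(a/4)/7


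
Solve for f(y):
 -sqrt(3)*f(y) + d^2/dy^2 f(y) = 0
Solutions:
 f(y) = C1*exp(-3^(1/4)*y) + C2*exp(3^(1/4)*y)


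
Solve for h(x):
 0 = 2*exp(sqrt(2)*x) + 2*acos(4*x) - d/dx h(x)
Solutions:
 h(x) = C1 + 2*x*acos(4*x) - sqrt(1 - 16*x^2)/2 + sqrt(2)*exp(sqrt(2)*x)


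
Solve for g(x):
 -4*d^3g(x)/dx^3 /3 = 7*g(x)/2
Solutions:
 g(x) = C3*exp(-21^(1/3)*x/2) + (C1*sin(3^(5/6)*7^(1/3)*x/4) + C2*cos(3^(5/6)*7^(1/3)*x/4))*exp(21^(1/3)*x/4)


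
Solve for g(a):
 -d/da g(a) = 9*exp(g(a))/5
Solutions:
 g(a) = log(1/(C1 + 9*a)) + log(5)


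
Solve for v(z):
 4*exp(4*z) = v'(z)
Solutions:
 v(z) = C1 + exp(4*z)


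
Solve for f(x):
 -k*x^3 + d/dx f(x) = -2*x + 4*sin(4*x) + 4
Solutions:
 f(x) = C1 + k*x^4/4 - x^2 + 4*x - cos(4*x)


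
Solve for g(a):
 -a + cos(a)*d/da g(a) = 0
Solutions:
 g(a) = C1 + Integral(a/cos(a), a)


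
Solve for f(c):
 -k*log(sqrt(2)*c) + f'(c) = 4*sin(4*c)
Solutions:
 f(c) = C1 + c*k*(log(c) - 1) + c*k*log(2)/2 - cos(4*c)


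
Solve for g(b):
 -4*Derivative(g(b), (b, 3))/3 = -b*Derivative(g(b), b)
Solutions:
 g(b) = C1 + Integral(C2*airyai(6^(1/3)*b/2) + C3*airybi(6^(1/3)*b/2), b)


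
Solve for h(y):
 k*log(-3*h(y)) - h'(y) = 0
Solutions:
 Integral(1/(log(-_y) + log(3)), (_y, h(y))) = C1 + k*y


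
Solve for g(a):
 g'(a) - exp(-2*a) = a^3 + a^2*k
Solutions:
 g(a) = C1 + a^4/4 + a^3*k/3 - exp(-2*a)/2


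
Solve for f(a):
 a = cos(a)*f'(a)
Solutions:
 f(a) = C1 + Integral(a/cos(a), a)


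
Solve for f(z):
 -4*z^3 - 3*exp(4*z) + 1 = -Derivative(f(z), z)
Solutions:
 f(z) = C1 + z^4 - z + 3*exp(4*z)/4


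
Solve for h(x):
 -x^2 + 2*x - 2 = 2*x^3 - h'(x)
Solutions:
 h(x) = C1 + x^4/2 + x^3/3 - x^2 + 2*x


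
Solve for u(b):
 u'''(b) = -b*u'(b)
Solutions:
 u(b) = C1 + Integral(C2*airyai(-b) + C3*airybi(-b), b)


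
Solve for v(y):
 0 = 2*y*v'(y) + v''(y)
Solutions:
 v(y) = C1 + C2*erf(y)


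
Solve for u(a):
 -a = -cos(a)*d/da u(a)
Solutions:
 u(a) = C1 + Integral(a/cos(a), a)


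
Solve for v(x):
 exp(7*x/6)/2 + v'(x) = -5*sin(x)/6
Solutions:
 v(x) = C1 - 3*exp(7*x/6)/7 + 5*cos(x)/6
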